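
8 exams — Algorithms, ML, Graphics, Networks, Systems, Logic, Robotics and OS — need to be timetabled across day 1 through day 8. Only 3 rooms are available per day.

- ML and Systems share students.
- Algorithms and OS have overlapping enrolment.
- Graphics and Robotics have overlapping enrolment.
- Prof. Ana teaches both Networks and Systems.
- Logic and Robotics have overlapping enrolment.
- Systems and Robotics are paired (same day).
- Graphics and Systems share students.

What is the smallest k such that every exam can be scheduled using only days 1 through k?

3

With at most 3 per day and 8 exams, at least 3 days are needed.
3 works (last occupied day: day 3): for example Logic in day 2, Robotics in day 3, Algorithms in day 1, OS in day 2, Systems in day 3, ML in day 1, Graphics in day 1, Networks in day 2.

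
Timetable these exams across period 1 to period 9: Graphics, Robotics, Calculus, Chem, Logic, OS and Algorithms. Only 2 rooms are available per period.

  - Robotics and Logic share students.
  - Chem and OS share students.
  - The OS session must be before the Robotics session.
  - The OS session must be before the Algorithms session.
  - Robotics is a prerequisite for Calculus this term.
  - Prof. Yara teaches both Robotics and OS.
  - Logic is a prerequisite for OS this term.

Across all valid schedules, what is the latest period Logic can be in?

period 6

Downstream work caps Logic at period 6.
Logic at period 6 is achievable: OS -> period 7, Robotics -> period 8, Algorithms -> period 8, Logic -> period 6, Graphics -> period 1, Calculus -> period 9, Chem -> period 1.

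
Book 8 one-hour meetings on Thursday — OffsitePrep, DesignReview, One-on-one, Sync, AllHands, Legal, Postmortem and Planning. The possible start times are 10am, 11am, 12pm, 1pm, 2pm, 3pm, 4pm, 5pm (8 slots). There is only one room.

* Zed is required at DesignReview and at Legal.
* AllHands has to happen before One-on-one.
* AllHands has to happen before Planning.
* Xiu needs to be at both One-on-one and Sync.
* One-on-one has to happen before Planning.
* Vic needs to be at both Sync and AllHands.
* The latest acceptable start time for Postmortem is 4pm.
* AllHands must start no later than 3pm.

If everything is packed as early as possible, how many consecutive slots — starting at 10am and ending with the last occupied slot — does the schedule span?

8

The precedence chain requires at least 3 distinct slots.
With at most 1 per slot and 8 meetings, at least 8 slots are needed.
8 works (last occupied slot: 5pm): for example Sync=4pm, Legal=5pm, Postmortem=11am, OffsitePrep=2pm, One-on-one=12pm, Planning=1pm, AllHands=10am, DesignReview=3pm.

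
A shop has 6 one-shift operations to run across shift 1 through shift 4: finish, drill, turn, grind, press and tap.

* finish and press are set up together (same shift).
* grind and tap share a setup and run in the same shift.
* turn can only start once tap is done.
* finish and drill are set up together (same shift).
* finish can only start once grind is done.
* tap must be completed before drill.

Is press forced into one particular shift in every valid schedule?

press can be shift 2 (e.g. finish=shift 2; tap=shift 1; turn=shift 2; drill=shift 2; press=shift 2; grind=shift 1) or shift 3 (e.g. press -> shift 3; grind -> shift 1; tap -> shift 1; finish -> shift 3; turn -> shift 2; drill -> shift 3).

No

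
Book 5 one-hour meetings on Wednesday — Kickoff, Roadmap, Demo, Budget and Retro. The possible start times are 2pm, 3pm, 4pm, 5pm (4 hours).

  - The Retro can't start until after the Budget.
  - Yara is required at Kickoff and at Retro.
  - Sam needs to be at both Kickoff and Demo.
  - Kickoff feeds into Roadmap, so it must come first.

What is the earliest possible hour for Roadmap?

Precedence pushes Roadmap to at least 3pm.
Roadmap at 3pm is achievable: Retro=3pm; Demo=3pm; Roadmap=3pm; Kickoff=2pm; Budget=2pm.

3pm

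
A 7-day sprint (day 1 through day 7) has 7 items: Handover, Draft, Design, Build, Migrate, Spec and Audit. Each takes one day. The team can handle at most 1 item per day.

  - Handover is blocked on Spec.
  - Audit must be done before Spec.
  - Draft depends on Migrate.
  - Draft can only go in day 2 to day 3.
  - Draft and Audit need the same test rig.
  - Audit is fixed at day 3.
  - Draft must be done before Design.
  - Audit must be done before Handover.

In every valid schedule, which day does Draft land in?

day 2

Draft's window is day 2–day 3.
Audit is fixed at day 3, and Draft can't share a day with Audit.
So Draft must be day 2.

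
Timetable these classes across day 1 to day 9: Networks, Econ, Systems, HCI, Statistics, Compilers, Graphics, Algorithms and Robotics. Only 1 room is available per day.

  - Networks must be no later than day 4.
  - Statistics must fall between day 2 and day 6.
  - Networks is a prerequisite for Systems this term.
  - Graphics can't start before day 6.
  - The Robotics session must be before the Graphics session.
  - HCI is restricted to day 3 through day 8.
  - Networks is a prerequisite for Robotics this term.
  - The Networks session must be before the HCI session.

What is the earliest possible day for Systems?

Precedence pushes Systems to at least day 2.
Systems at day 2 is achievable: HCI in day 4, Compilers in day 8, Systems in day 2, Graphics in day 6, Robotics in day 5, Econ in day 7, Networks in day 1, Algorithms in day 9, Statistics in day 3.

day 2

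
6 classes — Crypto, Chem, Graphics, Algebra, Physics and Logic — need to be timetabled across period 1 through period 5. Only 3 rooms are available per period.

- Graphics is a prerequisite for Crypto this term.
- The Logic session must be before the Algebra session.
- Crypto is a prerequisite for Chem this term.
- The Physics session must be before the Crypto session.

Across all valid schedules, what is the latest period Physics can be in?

period 3

Downstream work caps Physics at period 3.
Physics at period 3 is achievable: Chem=period 5, Graphics=period 1, Crypto=period 4, Physics=period 3, Logic=period 1, Algebra=period 2.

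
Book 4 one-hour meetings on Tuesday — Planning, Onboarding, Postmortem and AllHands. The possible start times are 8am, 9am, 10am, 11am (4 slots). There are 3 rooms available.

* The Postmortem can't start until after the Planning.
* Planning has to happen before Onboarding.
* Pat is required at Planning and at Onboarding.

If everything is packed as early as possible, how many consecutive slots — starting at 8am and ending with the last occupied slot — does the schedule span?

2

The precedence chain requires at least 2 distinct slots.
With at most 3 per slot and 4 meetings, at least 2 slots are needed.
2 works (last occupied slot: 9am): for example Onboarding -> 9am, Planning -> 8am, AllHands -> 8am, Postmortem -> 9am.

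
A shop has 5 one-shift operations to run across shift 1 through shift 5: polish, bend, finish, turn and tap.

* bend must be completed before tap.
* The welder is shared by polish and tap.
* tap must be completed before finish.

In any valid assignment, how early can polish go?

shift 1

polish at shift 1 is achievable: polish -> shift 1; tap -> shift 2; bend -> shift 1; turn -> shift 1; finish -> shift 3.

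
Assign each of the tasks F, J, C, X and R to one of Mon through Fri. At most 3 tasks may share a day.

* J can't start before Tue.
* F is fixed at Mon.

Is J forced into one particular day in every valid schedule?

J can be Tue (e.g. C in Mon, F in Mon, R in Tue, J in Tue, X in Mon) or Wed (e.g. X -> Mon; R -> Tue; C -> Mon; F -> Mon; J -> Wed).

No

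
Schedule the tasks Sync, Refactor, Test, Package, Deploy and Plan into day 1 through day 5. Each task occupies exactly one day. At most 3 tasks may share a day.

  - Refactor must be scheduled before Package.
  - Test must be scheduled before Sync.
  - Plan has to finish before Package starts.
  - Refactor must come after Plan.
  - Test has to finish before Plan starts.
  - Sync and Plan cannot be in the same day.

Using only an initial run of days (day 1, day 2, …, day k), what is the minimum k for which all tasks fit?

The precedence chain requires at least 4 distinct days.
With at most 3 per day and 6 tasks, at least 2 days are needed.
4 works (last occupied day: day 4): for example Sync=day 3; Test=day 1; Refactor=day 3; Plan=day 2; Package=day 4; Deploy=day 1.

4 days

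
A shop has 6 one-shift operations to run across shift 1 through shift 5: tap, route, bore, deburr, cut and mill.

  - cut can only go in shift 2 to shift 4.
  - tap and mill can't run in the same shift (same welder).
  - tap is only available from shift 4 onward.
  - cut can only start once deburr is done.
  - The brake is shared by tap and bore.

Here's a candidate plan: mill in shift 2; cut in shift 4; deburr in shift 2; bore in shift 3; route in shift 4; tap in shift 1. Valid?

Invalid. tap is only available from shift 4 onward.

cut can only start once deburr is done — holds.
tap is only available from shift 4 onward — violated.
The brake is shared by tap and bore — holds.
tap and mill can't run in the same shift (same welder) — holds.
cut can only go in shift 2 to shift 4 — holds.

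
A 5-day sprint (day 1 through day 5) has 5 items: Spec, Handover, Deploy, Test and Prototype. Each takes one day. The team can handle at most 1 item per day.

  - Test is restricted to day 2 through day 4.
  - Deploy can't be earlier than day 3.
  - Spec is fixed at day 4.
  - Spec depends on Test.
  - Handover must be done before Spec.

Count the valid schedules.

5

Splitting on Handover: it can be day 1 (3), day 2 (1), day 3 (1). Listing each branch's schedules as (Spec, Deploy, Test, Prototype) by day number:
Handover=day 1: (4,3,2,5) (4,5,2,3) (4,5,3,2) — 3.
Handover=day 2: (4,5,3,1) — 1.
Handover=day 3: (4,5,2,1) — 1.
Summing: 3 + 1 + 1 = 5.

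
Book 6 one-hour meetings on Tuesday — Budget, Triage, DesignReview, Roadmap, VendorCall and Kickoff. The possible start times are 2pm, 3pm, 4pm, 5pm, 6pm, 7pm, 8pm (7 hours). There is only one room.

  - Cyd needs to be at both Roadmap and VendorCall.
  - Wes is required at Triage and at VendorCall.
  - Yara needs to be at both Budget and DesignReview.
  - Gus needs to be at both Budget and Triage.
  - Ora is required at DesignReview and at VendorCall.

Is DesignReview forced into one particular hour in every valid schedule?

No

DesignReview can be 2pm (e.g. Roadmap=5pm; Budget=3pm; DesignReview=2pm; VendorCall=6pm; Triage=4pm; Kickoff=7pm) or 3pm (e.g. Kickoff -> 7pm, DesignReview -> 3pm, VendorCall -> 6pm, Budget -> 2pm, Triage -> 4pm, Roadmap -> 5pm).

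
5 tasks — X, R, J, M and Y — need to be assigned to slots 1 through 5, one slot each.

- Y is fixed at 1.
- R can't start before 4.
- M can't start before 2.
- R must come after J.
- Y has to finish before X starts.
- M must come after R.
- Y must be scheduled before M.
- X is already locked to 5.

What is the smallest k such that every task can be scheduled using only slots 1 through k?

5 slots

The precedence chain requires at least 3 distinct slots.
X can't be placed before 5, so the schedule must run through at least slot 5.
5 works (last occupied slot: 5): for example J -> 1; X -> 5; M -> 5; R -> 4; Y -> 1.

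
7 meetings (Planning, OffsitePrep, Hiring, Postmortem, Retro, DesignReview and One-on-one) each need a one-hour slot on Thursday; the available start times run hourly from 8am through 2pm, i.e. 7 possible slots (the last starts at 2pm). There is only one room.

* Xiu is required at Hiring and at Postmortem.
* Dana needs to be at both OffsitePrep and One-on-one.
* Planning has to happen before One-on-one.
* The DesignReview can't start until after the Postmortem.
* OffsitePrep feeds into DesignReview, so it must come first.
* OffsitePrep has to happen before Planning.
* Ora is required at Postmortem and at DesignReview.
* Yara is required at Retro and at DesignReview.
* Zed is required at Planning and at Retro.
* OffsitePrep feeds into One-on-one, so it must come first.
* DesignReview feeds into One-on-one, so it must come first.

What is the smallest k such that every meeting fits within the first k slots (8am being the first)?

The precedence chain requires at least 3 distinct slots.
With at most 1 per slot and 7 meetings, at least 7 slots are needed.
7 works (last occupied slot: 2pm): for example One-on-one -> 12pm, DesignReview -> 10am, Hiring -> 1pm, Planning -> 11am, Postmortem -> 9am, OffsitePrep -> 8am, Retro -> 2pm.

7 slots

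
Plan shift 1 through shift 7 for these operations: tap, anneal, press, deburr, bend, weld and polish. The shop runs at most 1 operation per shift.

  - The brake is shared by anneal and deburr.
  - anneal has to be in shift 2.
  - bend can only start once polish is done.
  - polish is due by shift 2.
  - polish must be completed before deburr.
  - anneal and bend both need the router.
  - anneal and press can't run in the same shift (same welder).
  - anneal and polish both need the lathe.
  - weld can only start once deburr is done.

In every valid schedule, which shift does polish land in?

shift 1

polish's window is shift 1–shift 2.
anneal is fixed at shift 2, and polish can't share a shift with anneal.
So polish must be shift 1.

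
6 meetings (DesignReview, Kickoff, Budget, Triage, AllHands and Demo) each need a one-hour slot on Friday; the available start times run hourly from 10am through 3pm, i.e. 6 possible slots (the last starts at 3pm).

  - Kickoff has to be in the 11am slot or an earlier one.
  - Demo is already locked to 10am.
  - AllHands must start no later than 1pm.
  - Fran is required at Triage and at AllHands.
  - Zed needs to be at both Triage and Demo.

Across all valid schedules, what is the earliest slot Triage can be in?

Triage at 11am is achievable: Kickoff -> 10am, Triage -> 11am, AllHands -> 10am, Demo -> 10am, Budget -> 10am, DesignReview -> 10am.
Nothing earlier works — the conflict constraints rule out every slot before 11am.

11am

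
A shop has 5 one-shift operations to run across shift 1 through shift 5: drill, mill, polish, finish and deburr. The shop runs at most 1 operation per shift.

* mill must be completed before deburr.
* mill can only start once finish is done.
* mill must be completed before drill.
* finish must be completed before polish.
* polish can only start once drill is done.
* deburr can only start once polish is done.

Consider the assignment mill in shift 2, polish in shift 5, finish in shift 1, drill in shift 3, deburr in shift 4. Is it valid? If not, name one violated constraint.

No — it violates: deburr can only start once polish is done

finish must be completed before polish — holds.
The shop runs at most 1 operation per shift — holds.
deburr can only start once polish is done — violated.
polish can only start once drill is done — holds.
mill must be completed before drill — holds.
mill can only start once finish is done — holds.
mill must be completed before deburr — holds.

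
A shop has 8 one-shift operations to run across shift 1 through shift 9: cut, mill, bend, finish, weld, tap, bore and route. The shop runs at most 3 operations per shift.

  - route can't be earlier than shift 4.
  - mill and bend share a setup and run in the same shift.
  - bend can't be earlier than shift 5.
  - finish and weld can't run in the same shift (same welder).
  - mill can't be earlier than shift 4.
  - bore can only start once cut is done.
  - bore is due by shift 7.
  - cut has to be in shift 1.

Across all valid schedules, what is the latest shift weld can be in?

weld at shift 9 is achievable: bend in shift 5, tap in shift 1, bore in shift 2, cut in shift 1, route in shift 4, weld in shift 9, finish in shift 1, mill in shift 5.

shift 9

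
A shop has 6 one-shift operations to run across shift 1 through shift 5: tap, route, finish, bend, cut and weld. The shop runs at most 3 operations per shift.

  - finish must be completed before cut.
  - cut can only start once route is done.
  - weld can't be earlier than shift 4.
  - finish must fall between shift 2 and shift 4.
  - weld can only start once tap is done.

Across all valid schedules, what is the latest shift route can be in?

Downstream work caps route at shift 4.
route at shift 4 is achievable: cut in shift 5, weld in shift 4, tap in shift 1, bend in shift 1, route in shift 4, finish in shift 2.

shift 4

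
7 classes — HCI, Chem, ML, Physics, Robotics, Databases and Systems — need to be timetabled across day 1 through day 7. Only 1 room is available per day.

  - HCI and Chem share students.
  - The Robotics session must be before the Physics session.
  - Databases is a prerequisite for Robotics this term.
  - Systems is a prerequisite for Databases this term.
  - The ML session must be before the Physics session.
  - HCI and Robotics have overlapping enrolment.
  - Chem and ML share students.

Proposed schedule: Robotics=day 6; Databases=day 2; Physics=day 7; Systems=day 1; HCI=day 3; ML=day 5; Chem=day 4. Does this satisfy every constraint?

Yes, all constraints hold

The ML session must be before the Physics session — holds.
Systems is a prerequisite for Databases this term — holds.
HCI and Robotics have overlapping enrolment — holds.
Only 1 room is available per day — holds.
Databases is a prerequisite for Robotics this term — holds.
Chem and ML share students — holds.
The Robotics session must be before the Physics session — holds.
HCI and Chem share students — holds.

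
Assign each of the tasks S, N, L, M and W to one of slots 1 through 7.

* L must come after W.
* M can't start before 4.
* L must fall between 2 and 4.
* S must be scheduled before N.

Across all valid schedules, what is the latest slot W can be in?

3

Downstream work caps W at 3.
W at 3 is achievable: S=1, N=2, M=4, W=3, L=4.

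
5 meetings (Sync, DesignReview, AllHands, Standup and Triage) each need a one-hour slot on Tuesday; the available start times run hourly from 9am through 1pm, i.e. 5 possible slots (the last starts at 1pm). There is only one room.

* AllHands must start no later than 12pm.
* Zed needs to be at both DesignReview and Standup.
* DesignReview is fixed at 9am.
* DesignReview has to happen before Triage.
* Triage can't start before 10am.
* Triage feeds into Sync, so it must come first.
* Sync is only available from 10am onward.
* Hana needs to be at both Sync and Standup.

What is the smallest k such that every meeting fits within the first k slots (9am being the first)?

5 slots

The precedence chain requires at least 3 distinct slots.
With at most 1 per slot and 5 meetings, at least 5 slots are needed.
5 works (last occupied slot: 1pm): for example DesignReview in 9am, AllHands in 12pm, Triage in 10am, Sync in 11am, Standup in 1pm.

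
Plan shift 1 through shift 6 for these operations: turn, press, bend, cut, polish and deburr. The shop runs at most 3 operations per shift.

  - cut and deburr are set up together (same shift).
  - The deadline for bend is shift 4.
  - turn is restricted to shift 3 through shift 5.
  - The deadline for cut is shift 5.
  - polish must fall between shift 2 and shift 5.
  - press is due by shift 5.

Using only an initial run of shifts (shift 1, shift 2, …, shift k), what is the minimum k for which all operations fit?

With at most 3 per shift and 6 operations, at least 2 shifts are needed.
turn can't be placed before shift 3, so the schedule must run through at least shift 3.
3 works (last occupied shift: shift 3): for example cut=shift 2, polish=shift 2, bend=shift 1, deburr=shift 2, turn=shift 3, press=shift 1.

3 shifts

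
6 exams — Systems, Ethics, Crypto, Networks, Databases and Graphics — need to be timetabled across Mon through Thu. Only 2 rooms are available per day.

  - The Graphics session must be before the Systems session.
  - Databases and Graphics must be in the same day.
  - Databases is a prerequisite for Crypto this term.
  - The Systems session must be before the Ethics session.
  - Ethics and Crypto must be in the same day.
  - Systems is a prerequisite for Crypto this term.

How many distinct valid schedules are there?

8

Splitting on Systems: it can be Tue (4), Wed (4). Listing each branch's schedules as (Ethics, Crypto, Networks, Databases, Graphics):
Systems=Tue: (Wed,Wed,Tue,Mon,Mon) (Wed,Wed,Thu,Mon,Mon) (Thu,Thu,Tue,Mon,Mon) (Thu,Thu,Wed,Mon,Mon) — 4.
Systems=Wed: (Thu,Thu,Mon,Tue,Tue) (Thu,Thu,Tue,Mon,Mon) (Thu,Thu,Wed,Mon,Mon) (Thu,Thu,Wed,Tue,Tue) — 4.
Summing: 4 + 4 = 8.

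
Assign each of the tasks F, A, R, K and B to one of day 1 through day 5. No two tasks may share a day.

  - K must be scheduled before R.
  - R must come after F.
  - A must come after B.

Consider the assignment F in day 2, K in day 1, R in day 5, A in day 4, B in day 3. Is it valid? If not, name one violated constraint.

Yes

K must be scheduled before R — holds.
A must come after B — holds.
No two tasks may share a day — holds.
R must come after F — holds.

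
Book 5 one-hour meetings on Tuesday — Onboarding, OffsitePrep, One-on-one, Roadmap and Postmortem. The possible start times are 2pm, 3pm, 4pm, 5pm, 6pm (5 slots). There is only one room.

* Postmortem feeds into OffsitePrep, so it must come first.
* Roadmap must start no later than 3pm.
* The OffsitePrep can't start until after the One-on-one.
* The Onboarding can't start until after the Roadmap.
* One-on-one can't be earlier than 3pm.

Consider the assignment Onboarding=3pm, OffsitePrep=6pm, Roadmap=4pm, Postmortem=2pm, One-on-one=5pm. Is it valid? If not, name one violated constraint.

Invalid. The Onboarding can't start until after the Roadmap.

The OffsitePrep can't start until after the One-on-one — holds.
One-on-one can't be earlier than 3pm — holds.
Roadmap must start no later than 3pm — violated.
The Onboarding can't start until after the Roadmap — violated.
Postmortem feeds into OffsitePrep, so it must come first — holds.
There is only one room — holds.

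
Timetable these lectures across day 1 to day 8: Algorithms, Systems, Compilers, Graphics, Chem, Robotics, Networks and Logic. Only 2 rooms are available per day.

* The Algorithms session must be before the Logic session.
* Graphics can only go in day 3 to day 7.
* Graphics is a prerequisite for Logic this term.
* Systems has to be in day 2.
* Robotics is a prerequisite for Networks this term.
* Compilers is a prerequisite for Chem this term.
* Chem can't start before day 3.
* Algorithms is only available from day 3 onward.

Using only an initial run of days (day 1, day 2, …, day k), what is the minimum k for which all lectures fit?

The precedence chain requires at least 2 distinct days.
With at most 2 per day and 8 lectures, at least 4 days are needed.
Propagating the time windows through the other constraints, Logic can't land before day 4, so the schedule must run through at least day 4.
4 works (last occupied day: day 4): for example Chem -> day 4; Logic -> day 4; Systems -> day 2; Networks -> day 2; Algorithms -> day 3; Graphics -> day 3; Compilers -> day 1; Robotics -> day 1.

4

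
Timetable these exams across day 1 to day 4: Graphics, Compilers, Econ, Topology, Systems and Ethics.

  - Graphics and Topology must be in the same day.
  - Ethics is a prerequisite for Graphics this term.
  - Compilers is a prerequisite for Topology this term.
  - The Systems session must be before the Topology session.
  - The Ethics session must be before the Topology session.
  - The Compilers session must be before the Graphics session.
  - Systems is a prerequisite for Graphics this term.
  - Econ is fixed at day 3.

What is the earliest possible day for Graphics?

Precedence pushes Graphics to at least day 2.
Graphics at day 2 is achievable: Graphics in day 2; Systems in day 1; Topology in day 2; Econ in day 3; Compilers in day 1; Ethics in day 1.

day 2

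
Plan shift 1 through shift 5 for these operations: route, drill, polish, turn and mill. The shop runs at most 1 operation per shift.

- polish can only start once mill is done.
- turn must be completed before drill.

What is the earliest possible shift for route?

route at shift 1 is achievable: drill in shift 3; route in shift 1; turn in shift 2; polish in shift 5; mill in shift 4.

shift 1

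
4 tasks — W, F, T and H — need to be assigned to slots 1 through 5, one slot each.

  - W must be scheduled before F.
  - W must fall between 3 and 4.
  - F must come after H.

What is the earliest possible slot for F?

Precedence pushes F to at least 4.
F at 4 is achievable: H=1, W=3, F=4, T=1.

4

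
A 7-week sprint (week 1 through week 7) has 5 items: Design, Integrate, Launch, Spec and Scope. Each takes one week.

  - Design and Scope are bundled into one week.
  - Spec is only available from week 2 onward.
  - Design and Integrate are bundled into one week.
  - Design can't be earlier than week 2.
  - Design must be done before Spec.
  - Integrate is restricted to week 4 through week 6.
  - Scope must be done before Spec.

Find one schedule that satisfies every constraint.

Integrate in week 4; Spec in week 5; Design in week 4; Launch in week 1; Scope in week 4

Checking: Scope(week 4) before Spec(week 5); Design(week 4) before Spec(week 5); Design = Scope = week 4; Design = Integrate = week 4; Design=week 4 in [week 2,week 7]; Spec=week 5 in [week 2,week 7]; Integrate=week 4 in [week 4,week 6].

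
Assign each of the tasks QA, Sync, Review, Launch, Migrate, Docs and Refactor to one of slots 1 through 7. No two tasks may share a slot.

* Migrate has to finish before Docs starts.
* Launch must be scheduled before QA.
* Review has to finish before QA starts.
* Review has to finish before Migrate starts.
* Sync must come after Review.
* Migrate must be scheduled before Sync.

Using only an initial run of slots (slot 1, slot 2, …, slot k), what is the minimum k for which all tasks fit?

7 slots

The precedence chain requires at least 3 distinct slots.
With at most 1 per slot and 7 tasks, at least 7 slots are needed.
7 works (last occupied slot: 7): for example Docs in 6, Migrate in 2, Refactor in 7, QA in 4, Launch in 3, Review in 1, Sync in 5.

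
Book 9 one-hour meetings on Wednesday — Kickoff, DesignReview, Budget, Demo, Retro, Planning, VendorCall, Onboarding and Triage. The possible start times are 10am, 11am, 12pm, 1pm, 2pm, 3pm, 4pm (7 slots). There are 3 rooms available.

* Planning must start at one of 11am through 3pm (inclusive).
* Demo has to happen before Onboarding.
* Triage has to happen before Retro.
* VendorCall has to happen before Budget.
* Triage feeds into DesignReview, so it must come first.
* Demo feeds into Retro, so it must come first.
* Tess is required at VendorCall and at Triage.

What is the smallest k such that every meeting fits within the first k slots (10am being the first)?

3 slots

The precedence chain requires at least 2 distinct slots.
With at most 3 per slot and 9 meetings, at least 3 slots are needed.
3 works (last occupied slot: 12pm): for example Triage in 10am; Demo in 10am; DesignReview in 12pm; VendorCall in 11am; Planning in 11am; Onboarding in 12pm; Retro in 11am; Budget in 12pm; Kickoff in 10am.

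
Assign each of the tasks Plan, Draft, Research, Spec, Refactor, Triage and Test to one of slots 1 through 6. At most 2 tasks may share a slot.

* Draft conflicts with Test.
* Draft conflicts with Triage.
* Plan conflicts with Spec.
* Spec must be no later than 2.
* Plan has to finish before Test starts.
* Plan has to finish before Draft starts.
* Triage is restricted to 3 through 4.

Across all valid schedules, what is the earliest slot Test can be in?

2

Precedence pushes Test to at least 2.
Test at 2 is achievable: Test=2, Triage=3, Plan=1, Spec=2, Research=1, Refactor=3, Draft=4.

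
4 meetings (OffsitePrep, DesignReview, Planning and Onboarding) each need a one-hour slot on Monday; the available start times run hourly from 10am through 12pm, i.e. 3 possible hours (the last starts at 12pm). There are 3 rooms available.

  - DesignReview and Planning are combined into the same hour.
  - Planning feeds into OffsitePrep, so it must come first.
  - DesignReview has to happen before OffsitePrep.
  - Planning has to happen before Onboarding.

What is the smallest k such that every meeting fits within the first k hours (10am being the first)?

2 hours

The precedence chain requires at least 2 distinct hours.
With at most 3 per hour and 4 meetings, at least 2 hours are needed.
2 works (last occupied hour: 11am): for example Onboarding=11am, DesignReview=10am, Planning=10am, OffsitePrep=11am.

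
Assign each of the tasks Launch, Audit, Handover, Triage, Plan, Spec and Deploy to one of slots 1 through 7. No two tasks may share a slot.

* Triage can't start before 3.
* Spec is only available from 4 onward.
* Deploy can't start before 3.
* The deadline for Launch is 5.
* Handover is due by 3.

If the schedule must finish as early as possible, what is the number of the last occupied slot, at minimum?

With at most 1 per slot and 7 tasks, at least 7 slots are needed.
Spec can't be placed before 4, so the schedule must run through at least slot 4.
7 works (last occupied slot: 7): for example Deploy=5; Triage=3; Spec=4; Plan=7; Launch=2; Handover=1; Audit=6.

slot 7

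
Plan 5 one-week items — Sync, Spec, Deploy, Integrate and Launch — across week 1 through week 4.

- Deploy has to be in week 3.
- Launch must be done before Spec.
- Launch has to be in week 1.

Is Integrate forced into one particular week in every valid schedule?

Integrate can be week 1 (e.g. Launch in week 1; Spec in week 2; Integrate in week 1; Sync in week 1; Deploy in week 3) or week 2 (e.g. Deploy=week 3; Integrate=week 2; Spec=week 2; Sync=week 1; Launch=week 1).

No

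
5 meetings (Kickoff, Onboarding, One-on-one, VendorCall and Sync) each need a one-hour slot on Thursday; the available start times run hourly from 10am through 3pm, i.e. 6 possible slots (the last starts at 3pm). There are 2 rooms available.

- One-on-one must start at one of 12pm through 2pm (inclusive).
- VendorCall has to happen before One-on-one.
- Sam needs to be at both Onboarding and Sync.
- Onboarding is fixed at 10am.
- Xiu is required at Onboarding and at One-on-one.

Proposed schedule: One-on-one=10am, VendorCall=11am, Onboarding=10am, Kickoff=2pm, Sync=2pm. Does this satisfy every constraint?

No — it violates: Xiu is required at Onboarding and at One-on-one

VendorCall has to happen before One-on-one — violated.
Xiu is required at Onboarding and at One-on-one — violated.
Sam needs to be at both Onboarding and Sync — holds.
One-on-one must start at one of 12pm through 2pm (inclusive) — violated.
There are 2 rooms available — holds.
Onboarding is fixed at 10am — holds.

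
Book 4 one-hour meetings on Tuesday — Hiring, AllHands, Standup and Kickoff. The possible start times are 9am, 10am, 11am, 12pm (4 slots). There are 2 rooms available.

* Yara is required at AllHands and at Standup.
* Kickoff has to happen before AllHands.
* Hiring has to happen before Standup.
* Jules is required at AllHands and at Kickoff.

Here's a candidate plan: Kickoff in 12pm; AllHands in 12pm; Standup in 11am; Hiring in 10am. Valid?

Invalid. Jules is required at AllHands and at Kickoff.

There are 2 rooms available — holds.
Yara is required at AllHands and at Standup — holds.
Jules is required at AllHands and at Kickoff — violated.
Kickoff has to happen before AllHands — violated.
Hiring has to happen before Standup — holds.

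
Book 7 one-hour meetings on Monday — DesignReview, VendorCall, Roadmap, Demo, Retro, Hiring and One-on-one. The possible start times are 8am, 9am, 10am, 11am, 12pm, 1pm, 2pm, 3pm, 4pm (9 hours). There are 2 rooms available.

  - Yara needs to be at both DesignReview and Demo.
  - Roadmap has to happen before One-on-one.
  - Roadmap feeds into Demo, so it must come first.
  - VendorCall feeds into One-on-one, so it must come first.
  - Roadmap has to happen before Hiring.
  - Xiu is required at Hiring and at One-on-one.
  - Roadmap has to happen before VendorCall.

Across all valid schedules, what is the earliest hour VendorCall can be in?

9am

Precedence pushes VendorCall to at least 9am; downstream work caps VendorCall at 3pm.
VendorCall at 9am is achievable: Roadmap=8am; DesignReview=8am; Retro=10am; One-on-one=10am; Demo=9am; Hiring=11am; VendorCall=9am.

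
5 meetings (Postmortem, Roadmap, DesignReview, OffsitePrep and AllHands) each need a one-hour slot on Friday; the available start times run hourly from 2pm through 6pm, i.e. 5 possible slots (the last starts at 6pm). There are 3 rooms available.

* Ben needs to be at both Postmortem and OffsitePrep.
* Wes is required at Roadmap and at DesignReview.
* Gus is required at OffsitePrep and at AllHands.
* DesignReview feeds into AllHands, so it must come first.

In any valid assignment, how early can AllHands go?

3pm

Precedence pushes AllHands to at least 3pm.
AllHands at 3pm is achievable: Postmortem -> 2pm; AllHands -> 3pm; Roadmap -> 3pm; DesignReview -> 2pm; OffsitePrep -> 4pm.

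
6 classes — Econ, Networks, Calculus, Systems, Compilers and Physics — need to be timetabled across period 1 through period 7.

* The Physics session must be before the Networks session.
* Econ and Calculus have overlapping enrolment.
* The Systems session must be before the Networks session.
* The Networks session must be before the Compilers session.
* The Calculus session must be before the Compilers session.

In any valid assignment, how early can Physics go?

Downstream work caps Physics at period 5.
Physics at period 1 is achievable: Calculus -> period 1, Networks -> period 2, Systems -> period 1, Compilers -> period 3, Econ -> period 2, Physics -> period 1.

period 1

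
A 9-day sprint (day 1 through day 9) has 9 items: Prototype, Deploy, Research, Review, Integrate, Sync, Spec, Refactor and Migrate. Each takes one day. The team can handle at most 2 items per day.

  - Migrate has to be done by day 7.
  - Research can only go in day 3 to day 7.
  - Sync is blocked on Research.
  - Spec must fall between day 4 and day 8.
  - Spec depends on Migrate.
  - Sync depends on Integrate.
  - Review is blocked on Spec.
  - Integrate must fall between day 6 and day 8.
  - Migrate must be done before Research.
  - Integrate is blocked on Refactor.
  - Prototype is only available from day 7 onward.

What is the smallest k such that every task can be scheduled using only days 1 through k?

7

The precedence chain requires at least 3 distinct days.
With at most 2 per day and 9 tasks, at least 5 days are needed.
Prototype can't be placed before day 7, so the schedule must run through at least day 7.
7 works (last occupied day: day 7): for example Deploy -> day 2, Prototype -> day 7, Review -> day 5, Spec -> day 4, Sync -> day 7, Refactor -> day 1, Research -> day 3, Migrate -> day 1, Integrate -> day 6.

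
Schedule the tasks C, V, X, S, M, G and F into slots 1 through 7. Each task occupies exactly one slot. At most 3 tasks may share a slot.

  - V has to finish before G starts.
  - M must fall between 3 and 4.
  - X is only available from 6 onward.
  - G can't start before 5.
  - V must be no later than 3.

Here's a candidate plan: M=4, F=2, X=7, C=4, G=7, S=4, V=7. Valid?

No — it violates: V must be no later than 3

G can't start before 5 — holds.
V must be no later than 3 — violated.
X is only available from 6 onward — holds.
M must fall between 3 and 4 — holds.
At most 3 tasks may share a slot — holds.
V has to finish before G starts — violated.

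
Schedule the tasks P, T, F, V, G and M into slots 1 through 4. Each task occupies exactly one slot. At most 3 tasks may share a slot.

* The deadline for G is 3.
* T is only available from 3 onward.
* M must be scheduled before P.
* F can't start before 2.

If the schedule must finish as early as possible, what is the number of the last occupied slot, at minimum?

slot 3

The precedence chain requires at least 2 distinct slots.
With at most 3 per slot and 6 tasks, at least 2 slots are needed.
T can't be placed before 3, so the schedule must run through at least slot 3.
3 works (last occupied slot: 3): for example V in 1; P in 2; G in 1; M in 1; T in 3; F in 2.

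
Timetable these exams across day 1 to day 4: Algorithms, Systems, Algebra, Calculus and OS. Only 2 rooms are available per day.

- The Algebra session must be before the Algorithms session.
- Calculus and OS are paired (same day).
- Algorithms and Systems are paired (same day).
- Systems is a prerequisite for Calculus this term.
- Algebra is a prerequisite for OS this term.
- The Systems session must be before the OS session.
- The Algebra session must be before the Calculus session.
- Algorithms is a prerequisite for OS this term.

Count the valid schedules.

4

Enumerating: Calculus -> day 3; Algorithms -> day 2; OS -> day 3; Systems -> day 2; Algebra -> day 1 | Algorithms in day 2, Calculus in day 4, Systems in day 2, Algebra in day 1, OS in day 4 | Algebra -> day 1; Systems -> day 3; Algorithms -> day 3; OS -> day 4; Calculus -> day 4 | Algebra -> day 2; Algorithms -> day 3; Calculus -> day 4; Systems -> day 3; OS -> day 4.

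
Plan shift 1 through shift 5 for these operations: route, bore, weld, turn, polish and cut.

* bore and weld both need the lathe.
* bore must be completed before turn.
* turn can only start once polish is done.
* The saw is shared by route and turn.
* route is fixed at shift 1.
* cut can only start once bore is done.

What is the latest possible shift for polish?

shift 4

Downstream work caps polish at shift 4.
polish at shift 4 is achievable: bore=shift 1; route=shift 1; turn=shift 5; weld=shift 2; cut=shift 2; polish=shift 4.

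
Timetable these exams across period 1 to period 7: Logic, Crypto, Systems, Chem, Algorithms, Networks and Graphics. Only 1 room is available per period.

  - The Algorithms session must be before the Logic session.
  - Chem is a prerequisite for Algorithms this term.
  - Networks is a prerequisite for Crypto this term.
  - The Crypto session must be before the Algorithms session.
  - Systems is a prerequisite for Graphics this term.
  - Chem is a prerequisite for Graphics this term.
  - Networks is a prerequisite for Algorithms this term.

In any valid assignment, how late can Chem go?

Downstream work caps Chem at period 5.
Chem at period 4 is achievable: Graphics in period 6; Crypto in period 2; Logic in period 7; Networks in period 1; Chem in period 4; Systems in period 3; Algorithms in period 5.
Nothing later works — the capacity limit rule out every period after period 4.

period 4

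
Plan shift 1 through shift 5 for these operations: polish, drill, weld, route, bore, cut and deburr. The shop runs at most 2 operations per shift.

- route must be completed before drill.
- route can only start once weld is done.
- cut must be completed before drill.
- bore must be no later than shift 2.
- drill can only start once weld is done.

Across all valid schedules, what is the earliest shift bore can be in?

Bore's own window allows nothing later than shift 2.
bore at shift 1 is achievable: cut=shift 2; deburr=shift 4; drill=shift 3; polish=shift 3; route=shift 2; bore=shift 1; weld=shift 1.

shift 1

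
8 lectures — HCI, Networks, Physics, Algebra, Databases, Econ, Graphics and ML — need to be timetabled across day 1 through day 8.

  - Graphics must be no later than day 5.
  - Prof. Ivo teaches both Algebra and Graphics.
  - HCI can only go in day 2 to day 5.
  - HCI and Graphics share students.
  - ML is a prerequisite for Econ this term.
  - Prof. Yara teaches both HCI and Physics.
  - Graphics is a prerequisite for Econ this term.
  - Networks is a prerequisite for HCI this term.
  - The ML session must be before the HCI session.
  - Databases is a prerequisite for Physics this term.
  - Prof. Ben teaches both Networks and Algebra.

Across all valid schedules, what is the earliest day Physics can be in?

day 2

Precedence pushes Physics to at least day 2.
Physics at day 2 is achievable: Graphics -> day 1, HCI -> day 3, ML -> day 1, Databases -> day 1, Econ -> day 2, Networks -> day 1, Algebra -> day 2, Physics -> day 2.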